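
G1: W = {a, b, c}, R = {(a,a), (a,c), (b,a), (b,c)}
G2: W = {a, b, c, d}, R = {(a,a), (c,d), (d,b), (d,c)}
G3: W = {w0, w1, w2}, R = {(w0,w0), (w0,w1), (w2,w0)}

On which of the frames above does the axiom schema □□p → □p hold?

This is the axiom for density; its first-order frame correspondent is ∀x ∀y (Rxy → ∃z (Rxz ∧ Rzy)).
G1: ✓.
G2: fails — Rdb but no z with Rdz and Rzb.
G3: ✓.

G1, G3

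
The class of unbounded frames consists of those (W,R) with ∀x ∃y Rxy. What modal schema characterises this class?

A defining formula is □r → ◇r (the D axiom).
Suppose □r→◇r is valid. At any x set V(r)=W. Then □r at x, so ◇r at x, so x has a successor.

□r → ◇r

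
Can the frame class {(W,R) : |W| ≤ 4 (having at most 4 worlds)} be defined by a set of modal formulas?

Not modally definable

Any modally definable frame class is closed under disjoint unions.
Any modal formula valid on each of 5 disjoint one-world frames is valid on their disjoint union (validity is preserved under disjoint unions). Each one-world frame has |W|=1≤4, but the union has |W|=5.
Hence having at most 4 worlds is not modally definable.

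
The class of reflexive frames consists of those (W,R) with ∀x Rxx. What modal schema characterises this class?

A defining formula is □s → s (the T axiom).
Suppose □s→s is valid. At any x set V(s)={w : Rxw}. Then □s holds at x, so s holds at x, i.e. Rxx.

□s → s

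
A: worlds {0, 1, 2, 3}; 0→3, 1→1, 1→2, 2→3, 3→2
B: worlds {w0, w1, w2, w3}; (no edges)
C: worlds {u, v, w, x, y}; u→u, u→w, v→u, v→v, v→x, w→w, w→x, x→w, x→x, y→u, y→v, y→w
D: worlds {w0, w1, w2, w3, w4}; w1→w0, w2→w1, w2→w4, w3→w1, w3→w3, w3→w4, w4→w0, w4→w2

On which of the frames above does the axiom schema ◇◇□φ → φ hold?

B

Frame correspondent (Sahlqvist): ∀x ∀y (xR²y → ∃w (yRw ∧ x = w)) — i.e. a generalized confluence (Geach) condition.
A: fails — 0R²2 but no w with 2Rw and 0=w.
B: holds.
C: fails — uR²w but no t with wRt and u=t.
D: fails — w2R²w0 but no w with w0Rw and w2=w.
Valid on: B.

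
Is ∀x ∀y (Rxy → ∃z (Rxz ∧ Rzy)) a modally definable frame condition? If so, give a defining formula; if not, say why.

Yes: it is density, defined by the C4 schema □□p → □p.
Suppose □□p→□p is valid. Take Rxy and set V(p)={w : xR²w}. Then □□p at x, so □p at x, so p at y, i.e. ∃z(Rxz∧Rzy).

Yes, by □□p → □p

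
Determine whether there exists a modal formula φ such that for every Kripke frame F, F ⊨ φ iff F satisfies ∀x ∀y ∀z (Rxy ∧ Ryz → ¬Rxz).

Any modally definable frame class is closed under surjective bounded morphisms.
The 5-cycle (worlds a,b,c,d,e with a→b→c→d→e→a) is intransitive. Mapping every world to a single reflexive point • is a surjective bounded morphism; the reflexive point is not intransitive (R••∧R•• but R••).
Hence intransitivity is not modally definable.

Not modally definable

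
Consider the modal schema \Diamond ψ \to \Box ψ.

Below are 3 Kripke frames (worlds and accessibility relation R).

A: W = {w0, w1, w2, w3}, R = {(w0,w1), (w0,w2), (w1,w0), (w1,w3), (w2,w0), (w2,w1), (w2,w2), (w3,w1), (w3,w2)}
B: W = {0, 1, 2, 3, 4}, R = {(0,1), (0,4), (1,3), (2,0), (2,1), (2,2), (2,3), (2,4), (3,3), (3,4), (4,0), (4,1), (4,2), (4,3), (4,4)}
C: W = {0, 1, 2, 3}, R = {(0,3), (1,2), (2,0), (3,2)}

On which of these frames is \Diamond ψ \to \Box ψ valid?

C

Frame correspondent (Sahlqvist): \forall x \forall y \forall z (Rxy \wedge Rxz \to y = z) — i.e. partial functionality.
A: fails — w0 sees both w1 and w2.
B: fails — 0 sees both 1 and 4.
C: satisfies the condition.
Valid on: C.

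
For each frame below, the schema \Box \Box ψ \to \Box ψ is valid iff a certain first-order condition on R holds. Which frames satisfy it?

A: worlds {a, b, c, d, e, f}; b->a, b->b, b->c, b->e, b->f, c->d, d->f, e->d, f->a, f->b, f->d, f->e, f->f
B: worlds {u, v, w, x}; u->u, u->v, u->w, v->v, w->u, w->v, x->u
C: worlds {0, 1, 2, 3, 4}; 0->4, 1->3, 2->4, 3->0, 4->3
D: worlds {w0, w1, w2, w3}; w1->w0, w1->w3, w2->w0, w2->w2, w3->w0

The schema corresponds to density: \forall x \forall y (Rxy \to \exists z (Rxz \wedge Rzy)).
A: fails — Rcd but no z with Rcz and Rzd.
B: satisfies the condition.
C: fails — R43 but no z with R4z and Rz3.
D: fails — Rw3w0 but no z with Rw3z and Rzw0.

B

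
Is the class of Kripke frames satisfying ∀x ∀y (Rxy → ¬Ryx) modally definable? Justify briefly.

Not definable by any modal formula

Modal frame validity is preserved under surjective bounded morphisms.
The 3-cycle (worlds a,b,c with a→b→c→a) is asymmetric. Mapping every world to a single reflexive point • is a surjective bounded morphism, and the reflexive point is not asymmetric (R•• but asymmetry requires ¬R••).
Hence asymmetry is not modally definable.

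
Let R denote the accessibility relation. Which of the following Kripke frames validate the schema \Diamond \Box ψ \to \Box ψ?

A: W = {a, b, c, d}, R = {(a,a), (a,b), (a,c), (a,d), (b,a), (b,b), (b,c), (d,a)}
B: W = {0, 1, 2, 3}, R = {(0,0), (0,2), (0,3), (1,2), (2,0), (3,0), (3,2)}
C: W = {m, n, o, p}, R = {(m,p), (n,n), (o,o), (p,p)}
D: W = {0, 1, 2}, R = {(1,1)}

C, D

This is the axiom for the Euclidean property; its first-order frame correspondent is \forall x \forall y \forall z (Rxy \wedge Rxz \to Ryz).
A: fails — Rab and Rad but not Rbd.
B: fails — R02 and R02 but not R22.
C: holds.
D: holds.
Valid on: C, D.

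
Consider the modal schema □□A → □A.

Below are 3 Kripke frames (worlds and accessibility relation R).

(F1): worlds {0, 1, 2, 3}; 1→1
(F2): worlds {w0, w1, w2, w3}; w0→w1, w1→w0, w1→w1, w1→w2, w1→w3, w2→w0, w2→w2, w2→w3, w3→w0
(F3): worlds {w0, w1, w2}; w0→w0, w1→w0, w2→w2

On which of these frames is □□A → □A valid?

The schema corresponds to density: ∀x ∀y (Rxy → ∃z (Rxz ∧ Rzy)).
(F1): satisfies the condition.
(F2): fails — Rw3w0 but no z with Rw3z and Rzw0.
(F3): satisfies the condition.

(F1), (F3)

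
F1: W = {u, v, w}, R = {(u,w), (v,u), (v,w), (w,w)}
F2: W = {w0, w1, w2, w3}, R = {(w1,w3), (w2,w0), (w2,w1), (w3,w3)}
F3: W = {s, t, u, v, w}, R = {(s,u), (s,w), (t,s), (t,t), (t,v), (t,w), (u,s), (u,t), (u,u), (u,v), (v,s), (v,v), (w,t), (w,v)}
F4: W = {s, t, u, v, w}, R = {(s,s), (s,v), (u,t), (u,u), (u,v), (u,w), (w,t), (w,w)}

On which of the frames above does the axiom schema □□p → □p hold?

Frame correspondent (Sahlqvist): ∀x ∀y (Rxy → ∃z (Rxz ∧ Rzy)) — i.e. density.
F1: fails — Rvu but no z with Rvz and Rzu.
F2: fails — Rw2w0 but no z with Rw2z and Rzw0.
F3: fails — Rsw but no z with Rsz and Rzw.
F4: holds.
Valid on: F4.

F4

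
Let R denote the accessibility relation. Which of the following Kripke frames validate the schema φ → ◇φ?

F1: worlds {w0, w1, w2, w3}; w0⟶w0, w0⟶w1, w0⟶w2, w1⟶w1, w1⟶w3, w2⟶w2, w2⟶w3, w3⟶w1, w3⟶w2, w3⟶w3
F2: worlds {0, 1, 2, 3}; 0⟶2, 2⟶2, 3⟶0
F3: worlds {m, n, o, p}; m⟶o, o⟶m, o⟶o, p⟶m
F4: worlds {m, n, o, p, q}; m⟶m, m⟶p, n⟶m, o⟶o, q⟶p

F1

Frame correspondent (Sahlqvist): ∀x ∃w (x = w ∧ xRw) — i.e. a generalized confluence (Geach) condition.
F1: holds.
F2: fails — at 0 but no w with 0=w and 0Rw.
F3: fails — at m but no w with m=w and mRw.
F4: fails — at n but no w with n=w and nRw.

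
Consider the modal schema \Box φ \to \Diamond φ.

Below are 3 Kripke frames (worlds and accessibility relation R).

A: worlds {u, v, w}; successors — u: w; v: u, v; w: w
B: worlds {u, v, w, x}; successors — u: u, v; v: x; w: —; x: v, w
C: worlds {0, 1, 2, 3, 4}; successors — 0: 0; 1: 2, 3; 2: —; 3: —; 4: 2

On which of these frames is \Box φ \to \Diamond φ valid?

Frame correspondent (Sahlqvist): \forall x \exists y Rxy — i.e. seriality.
A: satisfies the condition.
B: fails — world w has no successor.
C: fails — world 2 has no successor.

A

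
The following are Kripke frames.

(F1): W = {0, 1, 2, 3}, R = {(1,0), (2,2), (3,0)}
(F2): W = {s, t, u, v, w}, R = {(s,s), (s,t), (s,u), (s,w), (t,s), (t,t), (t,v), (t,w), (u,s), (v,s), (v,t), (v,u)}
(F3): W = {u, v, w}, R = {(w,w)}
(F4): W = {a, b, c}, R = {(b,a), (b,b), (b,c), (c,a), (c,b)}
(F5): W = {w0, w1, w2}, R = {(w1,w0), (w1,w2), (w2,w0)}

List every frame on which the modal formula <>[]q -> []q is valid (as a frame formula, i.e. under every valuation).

The schema corresponds to the Euclidean property: forall x forall y forall z (Rxy & Rxz -> Ryz).
(F1): fails — R10 and R10 but not R00.
(F2): fails — Rsw and Rsw but not Rww.
(F3): holds.
(F4): fails — Rbc and Rbc but not Rcc.
(F5): fails — Rw1w2 and Rw1w2 but not Rw2w2.

(F3)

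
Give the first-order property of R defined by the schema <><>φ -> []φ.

This is a Sahlqvist (Geach-type) schema ◇^2□^0φ → □^1◇^0φ.
Minimal-valuation argument: fix x; take any y with xR^2y and any z with xR^1z. Set V(φ) to the set of worlds R-reachable from y in exactly 0 steps. Then □^0φ holds at y, so the antecedent holds at x; validity forces ◇^0φ at z, giving a w with zR^0w and yR^0w.
First-order correspondent: forall x forall y forall z ((x R^2 y & xRz) -> exists w (y = w & z = w)).

forall x forall y forall z ((x R^2 y & xRz) -> exists w (y = w & z = w))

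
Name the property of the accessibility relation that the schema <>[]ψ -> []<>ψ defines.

convergence

Suppose ◇□ψ→□◇ψ is valid. Take Rxy, Rxz and set V(ψ)={w : Ryw}. Then □ψ at y so ◇□ψ at x, so □◇ψ at x, so ◇ψ at z, giving w with Rzw and Ryw.
The converse is a direct semantic check.
Frame condition: forall x forall y forall z (Rxy & Rxz -> exists w (Ryw & Rzw)).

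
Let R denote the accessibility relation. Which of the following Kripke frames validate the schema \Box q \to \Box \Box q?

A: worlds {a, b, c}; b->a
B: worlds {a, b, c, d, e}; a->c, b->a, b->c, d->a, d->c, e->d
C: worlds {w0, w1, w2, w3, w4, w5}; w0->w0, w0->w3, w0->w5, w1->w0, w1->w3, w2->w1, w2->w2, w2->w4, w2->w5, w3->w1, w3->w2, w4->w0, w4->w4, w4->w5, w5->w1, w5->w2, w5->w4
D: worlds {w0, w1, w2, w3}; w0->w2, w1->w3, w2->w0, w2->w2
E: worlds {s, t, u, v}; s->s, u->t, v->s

A, E

This is the axiom for transitivity; its first-order frame correspondent is \forall x \forall y \forall z (Rxy \wedge Ryz \to Rxz).
A: holds.
B: fails — Red and Rdc but not Rec.
C: fails — Rw1w0 and Rw0w5 but not Rw1w5.
D: fails — Rw0w2 and Rw2w0 but not Rw0w0.
E: holds.
Valid on: A, E.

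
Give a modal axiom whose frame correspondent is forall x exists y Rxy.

The condition is seriality. The D schema □ψ → ◇ψ defines it.
Suppose □ψ→◇ψ is valid. At any x set V(ψ)=W. Then □ψ at x, so ◇ψ at x, so x has a successor.

□ψ → ◇ψ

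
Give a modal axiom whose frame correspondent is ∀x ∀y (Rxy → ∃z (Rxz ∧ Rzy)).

□□r → □r

This is density; the standard corresponding axiom is C4: □□r → □r.
Suppose □□r→□r is valid. Take Rxy and set V(r)={w : xR²w}. Then □□r at x, so □r at x, so r at y, i.e. ∃z(Rxz∧Rzy).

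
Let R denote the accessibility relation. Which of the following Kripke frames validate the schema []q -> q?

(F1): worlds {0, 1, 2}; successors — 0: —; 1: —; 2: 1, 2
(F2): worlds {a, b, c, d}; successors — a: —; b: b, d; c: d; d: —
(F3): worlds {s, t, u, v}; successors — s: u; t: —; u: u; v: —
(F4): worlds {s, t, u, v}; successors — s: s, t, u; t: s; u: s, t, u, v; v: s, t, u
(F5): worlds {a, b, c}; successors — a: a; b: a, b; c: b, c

Frame correspondent (Sahlqvist): forall x Rxx — i.e. reflexivity.
(F1): fails — world 0 does not see itself.
(F2): fails — world a does not see itself.
(F3): fails — world s does not see itself.
(F4): fails — world t does not see itself.
(F5): condition met.

(F5)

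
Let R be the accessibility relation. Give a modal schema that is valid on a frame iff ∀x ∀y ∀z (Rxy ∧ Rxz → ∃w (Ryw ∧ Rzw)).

A defining formula is ◇□r → □◇r (the .2 axiom).

◇□r → □◇r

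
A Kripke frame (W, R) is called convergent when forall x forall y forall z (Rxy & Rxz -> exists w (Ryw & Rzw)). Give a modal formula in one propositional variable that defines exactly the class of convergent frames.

The condition is convergence. The .2 schema ◇□s → □◇s defines it.
Suppose ◇□s→□◇s is valid. Take Rxy, Rxz and set V(s)={w : Ryw}. Then □s at y so ◇□s at x, so □◇s at x, so ◇s at z, giving w with Rzw and Ryw.

◇□s → □◇s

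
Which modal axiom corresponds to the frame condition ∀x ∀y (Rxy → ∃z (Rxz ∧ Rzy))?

□□r → □r

A defining formula is □□r → □r (the C4 axiom).
Suppose □□r→□r is valid. Take Rxy and set V(r)={w : xR²w}. Then □□r at x, so □r at x, so r at y, i.e. ∃z(Rxz∧Rzy).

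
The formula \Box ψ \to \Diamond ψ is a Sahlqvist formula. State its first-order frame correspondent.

Suppose □ψ→◇ψ is valid. At any x set V(ψ)=W. Then □ψ at x, so ◇ψ at x, so x has a successor.

seriality: \forall x \exists y Rxy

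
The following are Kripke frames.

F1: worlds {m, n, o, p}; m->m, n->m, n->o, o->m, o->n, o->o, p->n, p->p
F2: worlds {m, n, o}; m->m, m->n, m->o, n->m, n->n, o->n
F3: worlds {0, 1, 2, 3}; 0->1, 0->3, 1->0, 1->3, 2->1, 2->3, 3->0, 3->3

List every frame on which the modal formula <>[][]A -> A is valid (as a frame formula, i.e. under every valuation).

F2

The schema corresponds to a generalized confluence (Geach) condition: forall x forall y (xRy -> exists w (y R^2 w & x = w)).
F1: fails — nRm but no w with mR²w and n=w.
F2: condition met.
F3: fails — 1R0 but no w with 0R²w and 1=w.
Valid on: F2.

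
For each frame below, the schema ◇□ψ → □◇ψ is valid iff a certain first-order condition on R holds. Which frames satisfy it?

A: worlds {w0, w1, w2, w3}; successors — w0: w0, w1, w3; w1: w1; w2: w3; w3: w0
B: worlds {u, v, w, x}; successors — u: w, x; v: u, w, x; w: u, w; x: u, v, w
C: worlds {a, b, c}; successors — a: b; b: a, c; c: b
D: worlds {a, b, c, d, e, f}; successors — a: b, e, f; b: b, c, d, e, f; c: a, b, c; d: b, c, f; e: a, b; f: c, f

This is the axiom for convergence; its first-order frame correspondent is ∀x ∀y ∀z (Rxy ∧ Rxz → ∃w (Ryw ∧ Rzw)).
A: fails — Rw0w1 and Rw0w3 but w1 and w3 have no common successor.
B: satisfies the condition.
C: satisfies the condition.
D: fails — Rae and Raf but e and f have no common successor.

B, C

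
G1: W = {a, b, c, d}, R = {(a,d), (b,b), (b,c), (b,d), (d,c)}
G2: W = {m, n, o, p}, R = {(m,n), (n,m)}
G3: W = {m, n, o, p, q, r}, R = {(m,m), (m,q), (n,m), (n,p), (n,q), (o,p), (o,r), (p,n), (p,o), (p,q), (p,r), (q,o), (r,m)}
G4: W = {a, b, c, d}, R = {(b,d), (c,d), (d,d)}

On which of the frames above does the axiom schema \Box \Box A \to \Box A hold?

This is the axiom for density; its first-order frame correspondent is \forall x \forall y (Rxy \to \exists z (Rxz \wedge Rzy)).
G1: fails — Rdc but no z with Rdz and Rzc.
G2: fails — Rnm but no z with Rnz and Rzm.
G3: fails — Rop but no z with Roz and Rzp.
G4: condition met.
Valid on: G4.

G4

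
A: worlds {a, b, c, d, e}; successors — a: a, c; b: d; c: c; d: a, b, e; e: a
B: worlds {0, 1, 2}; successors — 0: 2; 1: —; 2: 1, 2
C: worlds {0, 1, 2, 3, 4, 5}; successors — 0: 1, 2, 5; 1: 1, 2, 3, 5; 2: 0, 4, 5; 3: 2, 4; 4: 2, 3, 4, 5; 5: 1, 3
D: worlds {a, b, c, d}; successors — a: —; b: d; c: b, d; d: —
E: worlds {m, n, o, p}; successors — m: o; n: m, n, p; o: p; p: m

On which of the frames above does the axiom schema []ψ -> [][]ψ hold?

The schema corresponds to transitivity: forall x forall y forall z (Rxy & Ryz -> Rxz).
A: fails — Rea and Rac but not Rec.
B: fails — R02 and R21 but not R01.
C: fails — R34 and R43 but not R33.
D: satisfies the condition.
E: fails — Rop and Rpm but not Rom.
Valid on: D.

D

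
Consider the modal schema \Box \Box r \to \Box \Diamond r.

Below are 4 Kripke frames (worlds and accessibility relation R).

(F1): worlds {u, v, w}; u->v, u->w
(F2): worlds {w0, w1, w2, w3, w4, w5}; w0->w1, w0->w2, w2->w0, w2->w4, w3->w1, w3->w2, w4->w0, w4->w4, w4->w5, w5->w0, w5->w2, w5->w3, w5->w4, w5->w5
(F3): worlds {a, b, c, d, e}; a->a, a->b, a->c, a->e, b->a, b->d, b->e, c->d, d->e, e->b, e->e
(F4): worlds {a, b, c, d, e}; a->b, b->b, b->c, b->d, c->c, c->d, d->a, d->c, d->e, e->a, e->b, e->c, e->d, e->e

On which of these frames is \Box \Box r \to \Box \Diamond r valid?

Frame correspondent (Sahlqvist): \forall x \forall z (xRz \to \exists w (x R^2 w \wedge zRw)) — i.e. a generalized confluence (Geach) condition.
(F1): fails — uRv but no t with uR²t and vRt.
(F2): fails — w0Rw1 but no w with w0R²w and w1Rw.
(F3): holds.
(F4): holds.
Valid on: (F3), (F4).

(F3), (F4)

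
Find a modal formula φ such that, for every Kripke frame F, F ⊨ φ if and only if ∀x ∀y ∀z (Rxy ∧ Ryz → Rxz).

The condition is transitivity. The 4 schema □p → □□p defines it.
Suppose □p→□□p is valid. Take Rxy, Ryz and set V(p)={w : Rxw}. Then □p at x, so □□p at x, so □p at y, so p at z, i.e. Rxz.

□p → □□p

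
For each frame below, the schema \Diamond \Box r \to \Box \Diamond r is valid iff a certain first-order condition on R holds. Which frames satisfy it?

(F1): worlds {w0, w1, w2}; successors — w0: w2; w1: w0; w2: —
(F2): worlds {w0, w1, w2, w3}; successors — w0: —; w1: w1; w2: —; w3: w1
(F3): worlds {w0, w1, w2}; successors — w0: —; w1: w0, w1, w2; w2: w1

This is the axiom for convergence; its first-order frame correspondent is \forall x \forall y \forall z (Rxy \wedge Rxz \to \exists w (Ryw \wedge Rzw)).
(F1): fails — Rw0w2 and Rw0w2 but w2 and w2 have no common successor.
(F2): ✓.
(F3): fails — Rw1w2 and Rw1w0 but w2 and w0 have no common successor.

(F2)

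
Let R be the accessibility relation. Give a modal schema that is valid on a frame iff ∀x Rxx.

A defining formula is □s → s (the T axiom).
Suppose □s→s is valid. At any x set V(s)={w : Rxw}. Then □s holds at x, so s holds at x, i.e. Rxx.

□s → s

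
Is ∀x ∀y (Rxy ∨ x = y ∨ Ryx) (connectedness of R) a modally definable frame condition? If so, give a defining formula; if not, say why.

Not modally definable

Any modally definable frame class is closed under disjoint unions.
Take 4 disjoint single-world reflexive frames: each is trivially connected, but their disjoint union has 4 worlds with no edge between distinct components, so it is not connected.
So the class is not modally definable.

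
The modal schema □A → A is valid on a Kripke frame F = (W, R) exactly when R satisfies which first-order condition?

Reflexivity

Suppose □A→A is valid. At any x set V(A)={w : Rxw}. Then □A holds at x, so A holds at x, i.e. Rxx.
Conversely, any frame satisfying ∀x Rxx validates the schema.
Frame condition: ∀x Rxx.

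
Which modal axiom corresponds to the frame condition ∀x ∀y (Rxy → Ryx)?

r → □◇r

This is symmetry; the standard corresponding axiom is B: r → □◇r.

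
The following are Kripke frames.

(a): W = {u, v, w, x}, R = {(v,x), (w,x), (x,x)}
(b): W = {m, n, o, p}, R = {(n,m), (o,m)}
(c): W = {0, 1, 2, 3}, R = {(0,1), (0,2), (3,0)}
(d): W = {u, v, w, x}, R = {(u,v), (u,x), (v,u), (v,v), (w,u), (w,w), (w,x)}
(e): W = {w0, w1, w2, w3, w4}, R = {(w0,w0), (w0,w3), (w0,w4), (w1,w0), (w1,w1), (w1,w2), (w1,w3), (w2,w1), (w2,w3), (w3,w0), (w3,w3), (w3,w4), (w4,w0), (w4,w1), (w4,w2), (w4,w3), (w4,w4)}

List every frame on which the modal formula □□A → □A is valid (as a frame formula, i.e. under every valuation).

(a), (e)

The schema corresponds to density: ∀x ∀y (Rxy → ∃z (Rxz ∧ Rzy)).
(a): satisfies the condition.
(b): fails — Rnm but no z with Rnz and Rzm.
(c): fails — R01 but no z with R0z and Rz1.
(d): fails — Rux but no z with Ruz and Rzx.
(e): satisfies the condition.
Valid on: (a), (e).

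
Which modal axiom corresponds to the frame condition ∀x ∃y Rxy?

This is seriality; the standard corresponding axiom is D: □ψ → ◇ψ.
Suppose □ψ→◇ψ is valid. At any x set V(ψ)=W. Then □ψ at x, so ◇ψ at x, so x has a successor.

□ψ → ◇ψ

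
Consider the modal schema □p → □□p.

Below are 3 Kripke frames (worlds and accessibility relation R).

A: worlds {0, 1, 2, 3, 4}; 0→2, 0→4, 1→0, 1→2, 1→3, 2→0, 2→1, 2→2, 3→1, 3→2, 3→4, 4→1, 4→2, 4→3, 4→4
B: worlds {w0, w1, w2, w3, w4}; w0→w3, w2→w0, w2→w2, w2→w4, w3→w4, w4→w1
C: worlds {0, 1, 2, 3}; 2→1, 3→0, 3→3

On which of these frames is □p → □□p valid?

Frame correspondent (Sahlqvist): ∀x ∀y ∀z (Rxy ∧ Ryz → Rxz) — i.e. transitivity.
A: fails — R10 and R04 but not R14.
B: fails — Rw2w4 and Rw4w1 but not Rw2w1.
C: condition met.

C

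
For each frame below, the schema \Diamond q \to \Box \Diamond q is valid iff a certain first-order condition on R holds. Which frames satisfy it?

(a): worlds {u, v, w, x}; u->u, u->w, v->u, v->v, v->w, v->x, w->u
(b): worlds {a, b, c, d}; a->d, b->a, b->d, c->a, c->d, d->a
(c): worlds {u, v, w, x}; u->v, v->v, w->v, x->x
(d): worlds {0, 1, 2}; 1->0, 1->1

(c)

The schema corresponds to the Euclidean property: \forall x \forall y \forall z (Rxy \wedge Rxz \to Ryz).
(a): fails — Ruw and Ruw but not Rww.
(b): fails — Rad and Rad but not Rdd.
(c): ✓.
(d): fails — R10 and R10 but not R00.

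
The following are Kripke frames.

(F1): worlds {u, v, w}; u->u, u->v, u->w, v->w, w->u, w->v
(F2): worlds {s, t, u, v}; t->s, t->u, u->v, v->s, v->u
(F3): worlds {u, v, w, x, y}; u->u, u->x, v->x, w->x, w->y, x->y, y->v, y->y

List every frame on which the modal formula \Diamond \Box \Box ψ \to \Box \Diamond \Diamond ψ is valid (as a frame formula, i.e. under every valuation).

Frame correspondent (Sahlqvist): \forall x \forall y \forall z ((xRy \wedge xRz) \to \exists w (y R^2 w \wedge z R^2 w)) — i.e. a generalized confluence (Geach) condition.
(F1): holds.
(F2): fails — tRs, tRs but no w with sR²w and sR²w.
(F3): holds.
Valid on: (F1), (F3).

(F1), (F3)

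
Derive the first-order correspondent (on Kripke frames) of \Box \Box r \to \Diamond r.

\forall x \exists w (x R^2 w \wedge xRw)

This is a Sahlqvist (Geach-type) schema ◇^0□^2r → □^0◇^1r.
Minimal-valuation argument: fix x; take any y with xR^0y and any z with xR^0z. Set V(r) to the set of worlds R-reachable from y in exactly 2 steps. Then □^2r holds at y, so the antecedent holds at x; validity forces ◇^1r at z, giving a w with zR^1w and yR^2w.
First-order correspondent: \forall x \exists w (x R^2 w \wedge xRw).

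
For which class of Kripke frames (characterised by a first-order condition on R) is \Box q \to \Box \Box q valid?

Suppose □q→□□q is valid. Take Rxy, Ryz and set V(q)={w : Rxw}. Then □q at x, so □□q at x, so □q at y, so q at z, i.e. Rxz.
The converse is a direct semantic check.
So the correspondent is transitivity.

transitivity: \forall x \forall y \forall z (Rxy \wedge Ryz \to Rxz)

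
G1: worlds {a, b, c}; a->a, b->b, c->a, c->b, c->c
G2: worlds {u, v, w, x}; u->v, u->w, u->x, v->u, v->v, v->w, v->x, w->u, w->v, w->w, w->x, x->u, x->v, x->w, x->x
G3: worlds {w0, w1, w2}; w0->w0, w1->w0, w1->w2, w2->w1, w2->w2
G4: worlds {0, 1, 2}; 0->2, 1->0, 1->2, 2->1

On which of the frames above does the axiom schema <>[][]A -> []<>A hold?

G2

This is the axiom for a generalized confluence (Geach) condition; its first-order frame correspondent is forall x forall y forall z ((xRy & xRz) -> exists w (y R^2 w & zRw)).
G1: fails — cRa, cRb but no w with aR²w and bRw.
G2: holds.
G3: fails — w1Rw0, w1Rw2 but no w with w0R²w and w2Rw.
G4: fails — 0R2, 0R2 but no w with 2R²w and 2Rw.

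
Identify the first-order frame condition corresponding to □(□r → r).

This schema is the T□ axiom.
It corresponds to shift-reflexivity: ∀x ∀y (Rxy → Ryy).

shift-reflexivity: ∀x ∀y (Rxy → Ryy)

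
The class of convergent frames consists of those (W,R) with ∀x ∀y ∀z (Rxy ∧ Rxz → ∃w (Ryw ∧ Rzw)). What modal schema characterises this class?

This is convergence; the standard corresponding axiom is .2: ◇□q → □◇q.

◇□q → □◇q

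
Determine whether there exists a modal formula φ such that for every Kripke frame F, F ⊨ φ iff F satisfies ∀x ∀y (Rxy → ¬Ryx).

If a class were modally definable it would be closed under surjective bounded morphisms (Goldblatt–Thomason).
The 3-cycle (worlds w0,w1,w2 with w0→w1→w2→w0) is asymmetric. Mapping every world to a single reflexive point • is a surjective bounded morphism, and the reflexive point is not asymmetric (R•• but asymmetry requires ¬R••).
Hence asymmetry is not modally definable.

Not modally definable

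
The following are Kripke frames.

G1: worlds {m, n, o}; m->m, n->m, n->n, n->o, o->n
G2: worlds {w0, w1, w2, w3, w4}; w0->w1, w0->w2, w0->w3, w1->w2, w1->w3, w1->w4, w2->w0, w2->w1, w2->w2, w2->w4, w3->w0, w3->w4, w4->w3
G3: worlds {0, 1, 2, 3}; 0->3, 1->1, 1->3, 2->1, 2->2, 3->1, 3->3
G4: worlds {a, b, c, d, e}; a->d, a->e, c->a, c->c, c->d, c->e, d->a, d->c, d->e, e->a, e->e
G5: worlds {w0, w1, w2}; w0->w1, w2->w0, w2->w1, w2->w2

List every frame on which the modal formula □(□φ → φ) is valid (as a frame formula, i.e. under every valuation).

The schema corresponds to shift-reflexivity: ∀x ∀y (Rxy → Ryy).
G1: fails — Rno but not Roo.
G2: fails — Rw2w4 but not Rw4w4.
G3: holds.
G4: fails — Rcd but not Rdd.
G5: fails — Rw0w1 but not Rw1w1.
Valid on: G3.

G3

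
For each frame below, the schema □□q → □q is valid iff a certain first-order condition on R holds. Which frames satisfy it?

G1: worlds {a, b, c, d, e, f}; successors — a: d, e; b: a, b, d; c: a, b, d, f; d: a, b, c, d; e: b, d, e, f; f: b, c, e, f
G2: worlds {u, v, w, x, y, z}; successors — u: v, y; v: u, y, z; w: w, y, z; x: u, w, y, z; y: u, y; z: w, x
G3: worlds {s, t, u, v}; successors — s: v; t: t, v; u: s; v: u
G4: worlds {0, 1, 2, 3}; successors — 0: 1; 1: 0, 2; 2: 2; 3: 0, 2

This is the axiom for density; its first-order frame correspondent is ∀x ∀y (Rxy → ∃z (Rxz ∧ Rzy)).
G1: condition met.
G2: fails — Ruv but no t with Rut and Rtv.
G3: fails — Rus but no z with Ruz and Rzs.
G4: fails — R10 but no z with R1z and Rz0.

G1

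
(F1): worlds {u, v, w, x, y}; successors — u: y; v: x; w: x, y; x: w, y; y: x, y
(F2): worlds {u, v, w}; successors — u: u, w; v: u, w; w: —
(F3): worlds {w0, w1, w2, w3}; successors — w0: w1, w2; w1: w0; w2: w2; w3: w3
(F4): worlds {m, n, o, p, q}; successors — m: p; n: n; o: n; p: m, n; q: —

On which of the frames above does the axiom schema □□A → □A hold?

The schema corresponds to density: ∀x ∀y (Rxy → ∃z (Rxz ∧ Rzy)).
(F1): fails — Rxw but no z with Rxz and Rzw.
(F2): holds.
(F3): fails — Rw1w0 but no z with Rw1z and Rzw0.
(F4): fails — Rpm but no z with Rpz and Rzm.
Valid on: (F2).

(F2)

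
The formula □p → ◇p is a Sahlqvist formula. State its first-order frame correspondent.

Suppose □p→◇p is valid. At any x set V(p)=W. Then □p at x, so ◇p at x, so x has a successor.

seriality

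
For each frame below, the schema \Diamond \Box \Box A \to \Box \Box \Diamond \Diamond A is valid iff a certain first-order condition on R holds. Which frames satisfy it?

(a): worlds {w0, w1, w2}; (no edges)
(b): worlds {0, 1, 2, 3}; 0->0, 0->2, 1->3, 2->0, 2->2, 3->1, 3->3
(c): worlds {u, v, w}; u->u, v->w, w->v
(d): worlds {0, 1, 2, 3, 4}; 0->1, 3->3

Frame correspondent (Sahlqvist): \forall x \forall y \forall z ((xRy \wedge x R^2 z) \to \exists w (y R^2 w \wedge z R^2 w)) — i.e. a generalized confluence (Geach) condition.
(a): condition met.
(b): condition met.
(c): fails — vRw, vR²v but no t with wR²t and vR²t.
(d): condition met.

(a), (b), (d)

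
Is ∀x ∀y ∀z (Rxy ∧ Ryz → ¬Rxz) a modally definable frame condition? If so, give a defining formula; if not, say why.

Not modally definable

If a class were modally definable it would be closed under surjective bounded morphisms (Goldblatt–Thomason).
The 3-cycle (worlds a,b,c with a→b→c→a) is intransitive. Mapping every world to a single reflexive point • is a surjective bounded morphism; the reflexive point is not intransitive (R••∧R•• but R••).
Hence intransitivity is not modally definable.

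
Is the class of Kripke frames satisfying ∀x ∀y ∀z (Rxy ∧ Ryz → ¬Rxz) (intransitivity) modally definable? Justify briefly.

Modal frame validity is preserved under surjective bounded morphisms.
The 3-cycle (worlds w0,w1,w2 with w0→w1→w2→w0) is intransitive. Mapping every world to a single reflexive point • is a surjective bounded morphism; the reflexive point is not intransitive (R••∧R•• but R••).
So no modal formula (or set of formulas) defines exactly the intransitive frames.

No — not modally definable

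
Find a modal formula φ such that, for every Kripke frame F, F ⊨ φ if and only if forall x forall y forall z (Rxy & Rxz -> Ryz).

◇r → □◇r

The condition is the Euclidean property. The 5 schema ◇r → □◇r defines it.
Suppose ◇r→□◇r is valid. Take Rxy, Rxz and set V(r)={y}. Then ◇r at x, so □◇r at x, so ◇r at z, so some w with Rzw has r; w=y, i.e. Rzy. By symmetry of the argument, Ryz.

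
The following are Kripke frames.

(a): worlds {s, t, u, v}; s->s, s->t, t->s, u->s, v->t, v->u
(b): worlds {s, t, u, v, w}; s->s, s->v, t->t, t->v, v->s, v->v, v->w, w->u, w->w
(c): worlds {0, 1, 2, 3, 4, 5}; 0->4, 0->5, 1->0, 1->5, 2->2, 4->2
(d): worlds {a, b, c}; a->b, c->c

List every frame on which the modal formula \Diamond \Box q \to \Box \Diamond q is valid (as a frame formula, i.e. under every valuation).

(a)

Frame correspondent (Sahlqvist): \forall x \forall y \forall z (Rxy \wedge Rxz \to \exists w (Ryw \wedge Rzw)) — i.e. convergence.
(a): holds.
(b): fails — Rvw and Rvs but w and s have no common successor.
(c): fails — R04 and R05 but 4 and 5 have no common successor.
(d): fails — Rab and Rab but b and b have no common successor.
Valid on: (a).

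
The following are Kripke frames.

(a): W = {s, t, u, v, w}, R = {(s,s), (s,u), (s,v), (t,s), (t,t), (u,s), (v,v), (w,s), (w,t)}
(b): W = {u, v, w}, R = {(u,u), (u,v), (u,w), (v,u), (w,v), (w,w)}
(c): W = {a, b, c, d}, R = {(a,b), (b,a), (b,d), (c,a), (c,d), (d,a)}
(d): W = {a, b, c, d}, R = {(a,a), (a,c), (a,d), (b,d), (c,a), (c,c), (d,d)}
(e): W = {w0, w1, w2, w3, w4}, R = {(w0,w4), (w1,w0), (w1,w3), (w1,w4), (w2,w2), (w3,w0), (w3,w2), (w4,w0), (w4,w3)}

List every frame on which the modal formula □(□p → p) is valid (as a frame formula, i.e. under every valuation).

(d)

The schema corresponds to shift-reflexivity: ∀x ∀y (Rxy → Ryy).
(a): fails — Rsu but not Ruu.
(b): fails — Ruv but not Rvv.
(c): fails — Rcd but not Rdd.
(d): holds.
(e): fails — Rw1w0 but not Rw0w0.
Valid on: (d).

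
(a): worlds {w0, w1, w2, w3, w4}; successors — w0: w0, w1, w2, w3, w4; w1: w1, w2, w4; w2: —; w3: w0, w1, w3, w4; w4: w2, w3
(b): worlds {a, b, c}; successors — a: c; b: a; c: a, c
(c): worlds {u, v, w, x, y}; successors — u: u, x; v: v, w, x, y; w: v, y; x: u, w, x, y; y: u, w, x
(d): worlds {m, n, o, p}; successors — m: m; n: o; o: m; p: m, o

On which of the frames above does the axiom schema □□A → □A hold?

This is the axiom for density; its first-order frame correspondent is ∀x ∀y (Rxy → ∃z (Rxz ∧ Rzy)).
(a): fails — Rw4w2 but no z with Rw4z and Rzw2.
(b): fails — Rba but no z with Rbz and Rza.
(c): ✓.
(d): fails — Rno but no z with Rnz and Rzo.

(c)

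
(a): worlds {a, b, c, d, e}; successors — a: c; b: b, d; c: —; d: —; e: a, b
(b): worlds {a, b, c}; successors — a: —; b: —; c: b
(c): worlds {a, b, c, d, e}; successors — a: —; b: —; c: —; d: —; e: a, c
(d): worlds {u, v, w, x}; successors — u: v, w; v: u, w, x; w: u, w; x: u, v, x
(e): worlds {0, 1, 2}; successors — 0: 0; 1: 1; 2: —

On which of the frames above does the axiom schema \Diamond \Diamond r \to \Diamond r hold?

(b), (c), (e)

The schema corresponds to a generalized confluence (Geach) condition: \forall x \forall y (x R^2 y \to \exists w (y = w \wedge xRw)).
(a): fails — eR²c but no w with c=w and eRw.
(b): condition met.
(c): condition met.
(d): fails — uR²u but no t with u=t and uRt.
(e): condition met.
Valid on: (b), (c), (e).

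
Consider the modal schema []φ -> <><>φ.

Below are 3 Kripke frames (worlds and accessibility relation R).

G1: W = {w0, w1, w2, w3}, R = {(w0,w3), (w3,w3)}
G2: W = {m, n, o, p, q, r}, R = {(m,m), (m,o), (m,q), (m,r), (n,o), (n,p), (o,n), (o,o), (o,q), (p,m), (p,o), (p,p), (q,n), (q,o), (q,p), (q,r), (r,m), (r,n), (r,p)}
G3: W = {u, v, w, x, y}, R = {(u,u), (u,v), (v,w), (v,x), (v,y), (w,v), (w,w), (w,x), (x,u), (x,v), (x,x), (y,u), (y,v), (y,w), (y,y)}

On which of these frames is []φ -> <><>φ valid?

G2, G3

This is the axiom for a generalized confluence (Geach) condition; its first-order frame correspondent is forall x exists w (xRw & x R^2 w).
G1: fails — at w1 but no w with w1Rw and w1R²w.
G2: holds.
G3: holds.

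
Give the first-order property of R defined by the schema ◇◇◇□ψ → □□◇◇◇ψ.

∀x ∀y ∀z ((xR³y ∧ xR²z) → ∃w (yRw ∧ zR³w))

This is a Sahlqvist (Geach-type) schema ◇^3□^1ψ → □^2◇^3ψ.
Minimal-valuation argument: fix x; take any y with xR^3y and any z with xR^2z. Set V(ψ) to the set of worlds R-reachable from y in exactly 1 step. Then □^1ψ holds at y, so the antecedent holds at x; validity forces ◇^3ψ at z, giving a w with zR^3w and yR^1w.
First-order correspondent: ∀x ∀y ∀z ((xR³y ∧ xR²z) → ∃w (yRw ∧ zR³w)).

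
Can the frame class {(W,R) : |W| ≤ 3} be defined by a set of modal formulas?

Modal frame validity is preserved under disjoint unions.
Any modal formula valid on each of 4 disjoint one-world frames is valid on their disjoint union (validity is preserved under disjoint unions). Each one-world frame has |W|=1≤3, but the union has |W|=4.
So no modal formula (or set of formulas) defines exactly the |W|≤3 frames.

Not modally definable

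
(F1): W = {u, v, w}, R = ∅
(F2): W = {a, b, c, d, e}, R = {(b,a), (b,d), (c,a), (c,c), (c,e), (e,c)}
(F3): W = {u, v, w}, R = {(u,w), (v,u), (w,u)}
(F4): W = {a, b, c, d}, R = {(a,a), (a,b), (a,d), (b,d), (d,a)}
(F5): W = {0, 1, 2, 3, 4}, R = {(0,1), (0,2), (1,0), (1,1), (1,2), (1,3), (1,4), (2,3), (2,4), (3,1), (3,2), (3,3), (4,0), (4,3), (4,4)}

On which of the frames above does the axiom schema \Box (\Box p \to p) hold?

This is the axiom for shift-reflexivity; its first-order frame correspondent is \forall x \forall y (Rxy \to Ryy).
(F1): satisfies the condition.
(F2): fails — Rba but not Raa.
(F3): fails — Rvu but not Ruu.
(F4): fails — Rab but not Rbb.
(F5): fails — R10 but not R00.

(F1)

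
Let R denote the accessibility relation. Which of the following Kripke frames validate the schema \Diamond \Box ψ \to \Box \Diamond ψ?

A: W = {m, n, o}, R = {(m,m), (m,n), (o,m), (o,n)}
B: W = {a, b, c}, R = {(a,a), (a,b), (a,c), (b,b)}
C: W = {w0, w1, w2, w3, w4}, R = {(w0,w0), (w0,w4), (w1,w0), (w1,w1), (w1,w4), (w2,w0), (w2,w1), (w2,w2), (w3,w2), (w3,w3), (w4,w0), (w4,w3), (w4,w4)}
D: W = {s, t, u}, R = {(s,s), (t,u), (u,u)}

D

Frame correspondent (Sahlqvist): \forall x \forall y \forall z (Rxy \wedge Rxz \to \exists w (Ryw \wedge Rzw)) — i.e. convergence.
A: fails — Rmn and Rmn but n and n have no common successor.
B: fails — Raa and Rac but a and c have no common successor.
C: fails — Rw4w0 and Rw4w3 but w0 and w3 have no common successor.
D: satisfies the condition.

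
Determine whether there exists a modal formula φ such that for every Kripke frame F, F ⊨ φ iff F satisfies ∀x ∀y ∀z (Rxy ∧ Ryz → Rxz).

Yes: it is transitivity, defined by the 4 schema □q → □□q.

Definable; □q → □□q defines it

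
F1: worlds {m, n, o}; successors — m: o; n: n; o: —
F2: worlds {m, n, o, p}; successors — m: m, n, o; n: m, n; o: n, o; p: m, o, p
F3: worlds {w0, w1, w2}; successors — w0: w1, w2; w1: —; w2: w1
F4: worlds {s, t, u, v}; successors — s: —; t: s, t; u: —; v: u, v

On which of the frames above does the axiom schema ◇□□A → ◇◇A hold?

The schema corresponds to a generalized confluence (Geach) condition: ∀x ∀y (xRy → ∃w (yR²w ∧ xR²w)).
F1: fails — mRo but no w with oR²w and mR²w.
F2: satisfies the condition.
F3: fails — w0Rw1 but no w with w1R²w and w0R²w.
F4: fails — tRs but no w with sR²w and tR²w.

F2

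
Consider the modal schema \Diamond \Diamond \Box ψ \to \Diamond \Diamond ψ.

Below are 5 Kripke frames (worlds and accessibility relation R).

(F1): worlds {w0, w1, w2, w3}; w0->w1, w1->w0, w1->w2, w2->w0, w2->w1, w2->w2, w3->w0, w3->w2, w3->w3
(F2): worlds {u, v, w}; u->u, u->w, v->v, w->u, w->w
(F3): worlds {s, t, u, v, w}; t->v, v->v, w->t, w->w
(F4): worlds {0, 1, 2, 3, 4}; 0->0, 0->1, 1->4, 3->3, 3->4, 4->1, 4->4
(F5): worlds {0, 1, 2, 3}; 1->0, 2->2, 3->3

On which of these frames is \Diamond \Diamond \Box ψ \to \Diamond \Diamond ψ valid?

(F2), (F3), (F4), (F5)

This is the axiom for a generalized confluence (Geach) condition; its first-order frame correspondent is \forall x \forall y (x R^2 y \to \exists w (yRw \wedge x R^2 w)).
(F1): fails — w0R²w0 but no w with w0Rw and w0R²w.
(F2): condition met.
(F3): condition met.
(F4): condition met.
(F5): condition met.
Valid on: (F2), (F3), (F4), (F5).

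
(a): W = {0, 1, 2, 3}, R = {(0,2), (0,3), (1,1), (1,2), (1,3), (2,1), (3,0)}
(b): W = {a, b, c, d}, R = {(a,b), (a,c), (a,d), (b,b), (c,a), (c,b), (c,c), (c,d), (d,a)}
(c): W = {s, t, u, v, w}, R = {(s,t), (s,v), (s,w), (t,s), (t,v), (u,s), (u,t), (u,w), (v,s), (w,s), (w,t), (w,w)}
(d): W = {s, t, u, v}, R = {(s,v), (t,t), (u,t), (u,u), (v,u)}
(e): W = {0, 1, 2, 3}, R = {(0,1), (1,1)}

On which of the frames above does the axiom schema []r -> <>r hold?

This is the axiom for seriality; its first-order frame correspondent is forall x exists y Rxy.
(a): holds.
(b): holds.
(c): holds.
(d): holds.
(e): fails — world 2 has no successor.

(a), (b), (c), (d)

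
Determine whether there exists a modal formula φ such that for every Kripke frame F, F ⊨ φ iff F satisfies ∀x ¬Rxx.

Modal frame validity is preserved under surjective bounded morphisms.
The 2-cycle (worlds 0,1 with 0→1→0) is irreflexive, and the map sending every world to a single reflexive point • is a surjective bounded morphism (forth: every edge maps to (•,•); back: every world has a successor). So any modal formula valid on the 2-cycle is also valid on the reflexive point, which is not irreflexive.
So no modal formula (or set of formulas) defines exactly the irreflexive frames.

Not modally definable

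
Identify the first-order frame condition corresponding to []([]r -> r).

shift-reflexivity: forall x forall y (Rxy -> Ryy)

Suppose □(□r→r) is valid. Take Rxy and set V(r)={w : Ryw}. Then at y, □r holds; since □(□r→r) at x, □r→r at y, so r at y, i.e. Ryy.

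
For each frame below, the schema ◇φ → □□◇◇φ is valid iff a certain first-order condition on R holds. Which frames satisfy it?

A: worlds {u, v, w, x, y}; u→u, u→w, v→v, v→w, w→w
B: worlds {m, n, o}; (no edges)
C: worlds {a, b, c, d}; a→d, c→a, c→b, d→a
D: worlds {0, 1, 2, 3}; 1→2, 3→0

B, D

Frame correspondent (Sahlqvist): ∀x ∀y ∀z ((xRy ∧ xR²z) → ∃w (y = w ∧ zR²w)) — i.e. a generalized confluence (Geach) condition.
A: fails — uRu, uR²w but no t with u=t and wR²t.
B: ✓.
C: fails — aRd, aR²a but no w with d=w and aR²w.
D: ✓.
Valid on: B, D.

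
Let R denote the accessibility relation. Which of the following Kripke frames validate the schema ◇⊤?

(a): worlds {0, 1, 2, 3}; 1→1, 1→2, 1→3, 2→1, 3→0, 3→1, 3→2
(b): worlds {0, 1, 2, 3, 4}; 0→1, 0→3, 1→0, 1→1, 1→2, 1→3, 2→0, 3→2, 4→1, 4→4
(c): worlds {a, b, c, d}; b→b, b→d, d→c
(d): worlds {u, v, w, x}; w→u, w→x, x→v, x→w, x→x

This is the axiom for seriality; its first-order frame correspondent is ∀x ∃y Rxy.
(a): fails — world 0 has no successor.
(b): ✓.
(c): fails — world a has no successor.
(d): fails — world u has no successor.

(b)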